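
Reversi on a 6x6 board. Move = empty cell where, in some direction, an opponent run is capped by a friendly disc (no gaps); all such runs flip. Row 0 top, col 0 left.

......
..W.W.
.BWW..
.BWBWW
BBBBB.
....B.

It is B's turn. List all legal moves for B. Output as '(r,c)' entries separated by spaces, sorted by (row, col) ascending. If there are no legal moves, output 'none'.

(0,1): no bracket -> illegal
(0,2): flips 3 -> legal
(0,3): flips 1 -> legal
(0,4): no bracket -> illegal
(0,5): flips 3 -> legal
(1,1): flips 1 -> legal
(1,3): flips 2 -> legal
(1,5): no bracket -> illegal
(2,4): flips 3 -> legal
(2,5): flips 1 -> legal
(4,5): no bracket -> illegal

Answer: (0,2) (0,3) (0,5) (1,1) (1,3) (2,4) (2,5)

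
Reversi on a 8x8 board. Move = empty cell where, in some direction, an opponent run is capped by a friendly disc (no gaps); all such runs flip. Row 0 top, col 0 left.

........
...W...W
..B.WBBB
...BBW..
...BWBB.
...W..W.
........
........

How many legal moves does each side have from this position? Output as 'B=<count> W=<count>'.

-- B to move --
(0,2): flips 3 -> legal
(0,3): no bracket -> illegal
(0,4): flips 1 -> legal
(0,6): no bracket -> illegal
(0,7): flips 1 -> legal
(1,2): no bracket -> illegal
(1,4): flips 1 -> legal
(1,5): flips 1 -> legal
(1,6): no bracket -> illegal
(2,3): flips 1 -> legal
(3,6): flips 1 -> legal
(4,2): no bracket -> illegal
(4,7): no bracket -> illegal
(5,2): no bracket -> illegal
(5,4): flips 1 -> legal
(5,5): flips 1 -> legal
(5,7): no bracket -> illegal
(6,2): flips 3 -> legal
(6,3): flips 1 -> legal
(6,4): no bracket -> illegal
(6,5): no bracket -> illegal
(6,6): flips 1 -> legal
(6,7): flips 1 -> legal
B mobility = 13
-- W to move --
(1,1): flips 2 -> legal
(1,2): no bracket -> illegal
(1,4): no bracket -> illegal
(1,5): flips 1 -> legal
(1,6): no bracket -> illegal
(2,1): no bracket -> illegal
(2,3): flips 4 -> legal
(3,1): flips 1 -> legal
(3,2): flips 2 -> legal
(3,6): flips 1 -> legal
(3,7): flips 1 -> legal
(4,2): flips 2 -> legal
(4,7): flips 2 -> legal
(5,2): no bracket -> illegal
(5,4): no bracket -> illegal
(5,5): flips 1 -> legal
(5,7): flips 1 -> legal
W mobility = 11

Answer: B=13 W=11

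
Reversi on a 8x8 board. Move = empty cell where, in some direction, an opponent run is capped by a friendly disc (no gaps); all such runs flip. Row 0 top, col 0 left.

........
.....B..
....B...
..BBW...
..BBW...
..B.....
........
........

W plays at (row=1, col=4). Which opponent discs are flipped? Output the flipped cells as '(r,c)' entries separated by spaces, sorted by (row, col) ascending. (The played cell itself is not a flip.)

Dir NW: first cell '.' (not opp) -> no flip
Dir N: first cell '.' (not opp) -> no flip
Dir NE: first cell '.' (not opp) -> no flip
Dir W: first cell '.' (not opp) -> no flip
Dir E: opp run (1,5), next='.' -> no flip
Dir SW: first cell '.' (not opp) -> no flip
Dir S: opp run (2,4) capped by W -> flip
Dir SE: first cell '.' (not opp) -> no flip

Answer: (2,4)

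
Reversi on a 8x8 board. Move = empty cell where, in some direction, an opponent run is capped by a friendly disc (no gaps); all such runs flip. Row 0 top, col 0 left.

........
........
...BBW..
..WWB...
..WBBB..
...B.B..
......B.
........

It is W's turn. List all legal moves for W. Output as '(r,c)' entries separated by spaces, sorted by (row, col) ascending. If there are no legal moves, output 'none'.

Answer: (1,3) (1,4) (1,5) (2,2) (3,5) (4,6) (5,2) (5,4) (6,3) (6,4) (7,7)

Derivation:
(1,2): no bracket -> illegal
(1,3): flips 1 -> legal
(1,4): flips 1 -> legal
(1,5): flips 1 -> legal
(2,2): flips 2 -> legal
(3,5): flips 1 -> legal
(3,6): no bracket -> illegal
(4,6): flips 3 -> legal
(5,2): flips 2 -> legal
(5,4): flips 1 -> legal
(5,6): no bracket -> illegal
(5,7): no bracket -> illegal
(6,2): no bracket -> illegal
(6,3): flips 2 -> legal
(6,4): flips 1 -> legal
(6,5): no bracket -> illegal
(6,7): no bracket -> illegal
(7,5): no bracket -> illegal
(7,6): no bracket -> illegal
(7,7): flips 3 -> legal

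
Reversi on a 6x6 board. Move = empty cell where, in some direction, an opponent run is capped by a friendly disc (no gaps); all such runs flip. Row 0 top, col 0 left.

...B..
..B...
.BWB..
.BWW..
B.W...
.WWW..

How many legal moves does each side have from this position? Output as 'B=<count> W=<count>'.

-- B to move --
(1,1): no bracket -> illegal
(1,3): flips 1 -> legal
(2,4): no bracket -> illegal
(3,4): flips 2 -> legal
(4,1): flips 1 -> legal
(4,3): flips 2 -> legal
(4,4): no bracket -> illegal
(5,0): no bracket -> illegal
(5,4): no bracket -> illegal
B mobility = 4
-- W to move --
(0,1): no bracket -> illegal
(0,2): flips 1 -> legal
(0,4): no bracket -> illegal
(1,0): flips 1 -> legal
(1,1): no bracket -> illegal
(1,3): flips 1 -> legal
(1,4): flips 1 -> legal
(2,0): flips 2 -> legal
(2,4): flips 1 -> legal
(3,0): flips 1 -> legal
(3,4): no bracket -> illegal
(4,1): no bracket -> illegal
(5,0): no bracket -> illegal
W mobility = 7

Answer: B=4 W=7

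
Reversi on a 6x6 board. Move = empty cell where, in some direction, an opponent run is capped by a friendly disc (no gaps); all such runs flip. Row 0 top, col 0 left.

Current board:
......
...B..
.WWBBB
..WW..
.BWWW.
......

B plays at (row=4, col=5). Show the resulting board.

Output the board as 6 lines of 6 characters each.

Place B at (4,5); scan 8 dirs for brackets.
Dir NW: first cell '.' (not opp) -> no flip
Dir N: first cell '.' (not opp) -> no flip
Dir NE: edge -> no flip
Dir W: opp run (4,4) (4,3) (4,2) capped by B -> flip
Dir E: edge -> no flip
Dir SW: first cell '.' (not opp) -> no flip
Dir S: first cell '.' (not opp) -> no flip
Dir SE: edge -> no flip
All flips: (4,2) (4,3) (4,4)

Answer: ......
...B..
.WWBBB
..WW..
.BBBBB
......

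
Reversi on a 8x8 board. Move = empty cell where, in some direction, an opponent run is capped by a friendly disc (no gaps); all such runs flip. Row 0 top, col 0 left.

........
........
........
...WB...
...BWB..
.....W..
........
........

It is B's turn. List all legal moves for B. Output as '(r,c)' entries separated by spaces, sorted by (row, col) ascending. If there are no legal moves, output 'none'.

(2,2): no bracket -> illegal
(2,3): flips 1 -> legal
(2,4): no bracket -> illegal
(3,2): flips 1 -> legal
(3,5): no bracket -> illegal
(4,2): no bracket -> illegal
(4,6): no bracket -> illegal
(5,3): no bracket -> illegal
(5,4): flips 1 -> legal
(5,6): no bracket -> illegal
(6,4): no bracket -> illegal
(6,5): flips 1 -> legal
(6,6): no bracket -> illegal

Answer: (2,3) (3,2) (5,4) (6,5)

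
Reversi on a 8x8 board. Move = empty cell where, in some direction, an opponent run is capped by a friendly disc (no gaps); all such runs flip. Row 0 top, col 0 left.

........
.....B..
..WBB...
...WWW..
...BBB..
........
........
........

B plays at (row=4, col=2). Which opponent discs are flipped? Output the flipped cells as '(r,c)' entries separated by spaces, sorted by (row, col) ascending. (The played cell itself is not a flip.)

Dir NW: first cell '.' (not opp) -> no flip
Dir N: first cell '.' (not opp) -> no flip
Dir NE: opp run (3,3) capped by B -> flip
Dir W: first cell '.' (not opp) -> no flip
Dir E: first cell 'B' (not opp) -> no flip
Dir SW: first cell '.' (not opp) -> no flip
Dir S: first cell '.' (not opp) -> no flip
Dir SE: first cell '.' (not opp) -> no flip

Answer: (3,3)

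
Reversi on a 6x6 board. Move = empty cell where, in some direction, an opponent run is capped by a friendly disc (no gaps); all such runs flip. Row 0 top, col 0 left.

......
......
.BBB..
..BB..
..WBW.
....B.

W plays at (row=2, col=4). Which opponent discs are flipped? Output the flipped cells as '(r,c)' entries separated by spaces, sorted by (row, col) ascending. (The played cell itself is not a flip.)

Dir NW: first cell '.' (not opp) -> no flip
Dir N: first cell '.' (not opp) -> no flip
Dir NE: first cell '.' (not opp) -> no flip
Dir W: opp run (2,3) (2,2) (2,1), next='.' -> no flip
Dir E: first cell '.' (not opp) -> no flip
Dir SW: opp run (3,3) capped by W -> flip
Dir S: first cell '.' (not opp) -> no flip
Dir SE: first cell '.' (not opp) -> no flip

Answer: (3,3)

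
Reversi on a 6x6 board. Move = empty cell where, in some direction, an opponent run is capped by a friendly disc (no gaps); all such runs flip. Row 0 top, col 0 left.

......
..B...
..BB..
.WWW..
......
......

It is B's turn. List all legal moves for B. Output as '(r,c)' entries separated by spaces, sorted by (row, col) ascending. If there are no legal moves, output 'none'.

(2,0): no bracket -> illegal
(2,1): no bracket -> illegal
(2,4): no bracket -> illegal
(3,0): no bracket -> illegal
(3,4): no bracket -> illegal
(4,0): flips 1 -> legal
(4,1): flips 1 -> legal
(4,2): flips 1 -> legal
(4,3): flips 1 -> legal
(4,4): flips 1 -> legal

Answer: (4,0) (4,1) (4,2) (4,3) (4,4)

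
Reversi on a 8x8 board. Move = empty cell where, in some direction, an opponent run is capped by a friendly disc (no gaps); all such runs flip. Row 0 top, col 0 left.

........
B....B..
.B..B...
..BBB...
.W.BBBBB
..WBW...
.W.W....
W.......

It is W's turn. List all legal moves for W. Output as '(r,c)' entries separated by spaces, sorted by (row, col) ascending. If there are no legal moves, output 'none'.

(0,0): no bracket -> illegal
(0,1): no bracket -> illegal
(0,4): no bracket -> illegal
(0,5): no bracket -> illegal
(0,6): no bracket -> illegal
(1,1): no bracket -> illegal
(1,2): no bracket -> illegal
(1,3): no bracket -> illegal
(1,4): flips 3 -> legal
(1,6): no bracket -> illegal
(2,0): no bracket -> illegal
(2,2): no bracket -> illegal
(2,3): flips 4 -> legal
(2,5): flips 2 -> legal
(2,6): no bracket -> illegal
(3,0): no bracket -> illegal
(3,1): no bracket -> illegal
(3,5): no bracket -> illegal
(3,6): flips 1 -> legal
(3,7): no bracket -> illegal
(4,2): no bracket -> illegal
(5,5): no bracket -> illegal
(5,6): no bracket -> illegal
(5,7): no bracket -> illegal
(6,2): no bracket -> illegal
(6,4): no bracket -> illegal

Answer: (1,4) (2,3) (2,5) (3,6)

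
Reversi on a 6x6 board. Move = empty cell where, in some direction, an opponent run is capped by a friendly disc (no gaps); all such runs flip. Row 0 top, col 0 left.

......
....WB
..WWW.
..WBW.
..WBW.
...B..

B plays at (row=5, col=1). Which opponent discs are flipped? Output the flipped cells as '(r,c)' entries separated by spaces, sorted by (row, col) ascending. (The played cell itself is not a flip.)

Dir NW: first cell '.' (not opp) -> no flip
Dir N: first cell '.' (not opp) -> no flip
Dir NE: opp run (4,2) capped by B -> flip
Dir W: first cell '.' (not opp) -> no flip
Dir E: first cell '.' (not opp) -> no flip
Dir SW: edge -> no flip
Dir S: edge -> no flip
Dir SE: edge -> no flip

Answer: (4,2)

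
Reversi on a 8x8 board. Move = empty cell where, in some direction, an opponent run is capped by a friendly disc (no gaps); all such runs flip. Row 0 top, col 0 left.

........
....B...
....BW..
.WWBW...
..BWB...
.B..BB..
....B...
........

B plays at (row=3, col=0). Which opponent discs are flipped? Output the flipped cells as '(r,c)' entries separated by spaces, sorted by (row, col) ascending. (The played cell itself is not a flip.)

Answer: (3,1) (3,2)

Derivation:
Dir NW: edge -> no flip
Dir N: first cell '.' (not opp) -> no flip
Dir NE: first cell '.' (not opp) -> no flip
Dir W: edge -> no flip
Dir E: opp run (3,1) (3,2) capped by B -> flip
Dir SW: edge -> no flip
Dir S: first cell '.' (not opp) -> no flip
Dir SE: first cell '.' (not opp) -> no flip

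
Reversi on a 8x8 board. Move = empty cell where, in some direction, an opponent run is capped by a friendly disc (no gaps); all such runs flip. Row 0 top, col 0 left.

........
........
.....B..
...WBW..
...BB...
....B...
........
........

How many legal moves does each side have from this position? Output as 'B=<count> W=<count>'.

Answer: B=6 W=3

Derivation:
-- B to move --
(2,2): flips 1 -> legal
(2,3): flips 1 -> legal
(2,4): no bracket -> illegal
(2,6): flips 1 -> legal
(3,2): flips 1 -> legal
(3,6): flips 1 -> legal
(4,2): no bracket -> illegal
(4,5): flips 1 -> legal
(4,6): no bracket -> illegal
B mobility = 6
-- W to move --
(1,4): no bracket -> illegal
(1,5): flips 1 -> legal
(1,6): no bracket -> illegal
(2,3): no bracket -> illegal
(2,4): no bracket -> illegal
(2,6): no bracket -> illegal
(3,2): no bracket -> illegal
(3,6): no bracket -> illegal
(4,2): no bracket -> illegal
(4,5): no bracket -> illegal
(5,2): no bracket -> illegal
(5,3): flips 2 -> legal
(5,5): flips 1 -> legal
(6,3): no bracket -> illegal
(6,4): no bracket -> illegal
(6,5): no bracket -> illegal
W mobility = 3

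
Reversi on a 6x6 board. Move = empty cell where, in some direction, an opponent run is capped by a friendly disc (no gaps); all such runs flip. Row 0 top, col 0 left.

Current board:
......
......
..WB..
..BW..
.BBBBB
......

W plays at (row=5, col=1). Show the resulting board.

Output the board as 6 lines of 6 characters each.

Answer: ......
......
..WB..
..BW..
.BWBBB
.W....

Derivation:
Place W at (5,1); scan 8 dirs for brackets.
Dir NW: first cell '.' (not opp) -> no flip
Dir N: opp run (4,1), next='.' -> no flip
Dir NE: opp run (4,2) capped by W -> flip
Dir W: first cell '.' (not opp) -> no flip
Dir E: first cell '.' (not opp) -> no flip
Dir SW: edge -> no flip
Dir S: edge -> no flip
Dir SE: edge -> no flip
All flips: (4,2)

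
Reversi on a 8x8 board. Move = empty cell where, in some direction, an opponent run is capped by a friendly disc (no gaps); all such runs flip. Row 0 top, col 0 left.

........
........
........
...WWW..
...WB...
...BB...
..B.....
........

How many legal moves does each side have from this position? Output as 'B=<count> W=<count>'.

-- B to move --
(2,2): flips 1 -> legal
(2,3): flips 2 -> legal
(2,4): flips 1 -> legal
(2,5): no bracket -> illegal
(2,6): flips 1 -> legal
(3,2): flips 1 -> legal
(3,6): no bracket -> illegal
(4,2): flips 1 -> legal
(4,5): no bracket -> illegal
(4,6): no bracket -> illegal
(5,2): no bracket -> illegal
B mobility = 6
-- W to move --
(4,2): no bracket -> illegal
(4,5): flips 1 -> legal
(5,1): no bracket -> illegal
(5,2): no bracket -> illegal
(5,5): flips 1 -> legal
(6,1): no bracket -> illegal
(6,3): flips 1 -> legal
(6,4): flips 2 -> legal
(6,5): flips 1 -> legal
(7,1): flips 3 -> legal
(7,2): no bracket -> illegal
(7,3): no bracket -> illegal
W mobility = 6

Answer: B=6 W=6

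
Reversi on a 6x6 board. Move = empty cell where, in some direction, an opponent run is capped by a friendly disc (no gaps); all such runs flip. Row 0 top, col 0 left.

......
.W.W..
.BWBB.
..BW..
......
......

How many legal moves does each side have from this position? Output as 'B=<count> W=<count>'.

Answer: B=7 W=6

Derivation:
-- B to move --
(0,0): no bracket -> illegal
(0,1): flips 1 -> legal
(0,2): flips 1 -> legal
(0,3): flips 1 -> legal
(0,4): no bracket -> illegal
(1,0): no bracket -> illegal
(1,2): flips 1 -> legal
(1,4): no bracket -> illegal
(2,0): no bracket -> illegal
(3,1): no bracket -> illegal
(3,4): flips 1 -> legal
(4,2): flips 1 -> legal
(4,3): flips 1 -> legal
(4,4): no bracket -> illegal
B mobility = 7
-- W to move --
(1,0): no bracket -> illegal
(1,2): no bracket -> illegal
(1,4): no bracket -> illegal
(1,5): flips 1 -> legal
(2,0): flips 1 -> legal
(2,5): flips 2 -> legal
(3,0): no bracket -> illegal
(3,1): flips 2 -> legal
(3,4): no bracket -> illegal
(3,5): flips 1 -> legal
(4,1): no bracket -> illegal
(4,2): flips 1 -> legal
(4,3): no bracket -> illegal
W mobility = 6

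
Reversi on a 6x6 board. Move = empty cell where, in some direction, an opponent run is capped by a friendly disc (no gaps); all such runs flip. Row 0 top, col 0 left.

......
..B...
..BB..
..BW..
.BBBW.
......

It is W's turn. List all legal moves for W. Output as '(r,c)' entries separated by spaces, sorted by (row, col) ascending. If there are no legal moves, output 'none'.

Answer: (1,1) (1,3) (3,1) (4,0) (5,1) (5,3)

Derivation:
(0,1): no bracket -> illegal
(0,2): no bracket -> illegal
(0,3): no bracket -> illegal
(1,1): flips 1 -> legal
(1,3): flips 1 -> legal
(1,4): no bracket -> illegal
(2,1): no bracket -> illegal
(2,4): no bracket -> illegal
(3,0): no bracket -> illegal
(3,1): flips 1 -> legal
(3,4): no bracket -> illegal
(4,0): flips 3 -> legal
(5,0): no bracket -> illegal
(5,1): flips 1 -> legal
(5,2): no bracket -> illegal
(5,3): flips 1 -> legal
(5,4): no bracket -> illegal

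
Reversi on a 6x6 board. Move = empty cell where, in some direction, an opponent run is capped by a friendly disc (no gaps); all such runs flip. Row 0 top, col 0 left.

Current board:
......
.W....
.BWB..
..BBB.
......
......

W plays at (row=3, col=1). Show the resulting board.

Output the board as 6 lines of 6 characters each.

Answer: ......
.W....
.WWB..
.WBBB.
......
......

Derivation:
Place W at (3,1); scan 8 dirs for brackets.
Dir NW: first cell '.' (not opp) -> no flip
Dir N: opp run (2,1) capped by W -> flip
Dir NE: first cell 'W' (not opp) -> no flip
Dir W: first cell '.' (not opp) -> no flip
Dir E: opp run (3,2) (3,3) (3,4), next='.' -> no flip
Dir SW: first cell '.' (not opp) -> no flip
Dir S: first cell '.' (not opp) -> no flip
Dir SE: first cell '.' (not opp) -> no flip
All flips: (2,1)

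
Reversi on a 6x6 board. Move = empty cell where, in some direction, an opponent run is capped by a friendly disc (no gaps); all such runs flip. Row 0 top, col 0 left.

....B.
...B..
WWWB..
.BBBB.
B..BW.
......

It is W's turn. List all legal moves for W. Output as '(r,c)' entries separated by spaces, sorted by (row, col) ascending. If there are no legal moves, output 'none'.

Answer: (2,4) (4,1) (4,2) (5,4)

Derivation:
(0,2): no bracket -> illegal
(0,3): no bracket -> illegal
(0,5): no bracket -> illegal
(1,2): no bracket -> illegal
(1,4): no bracket -> illegal
(1,5): no bracket -> illegal
(2,4): flips 2 -> legal
(2,5): no bracket -> illegal
(3,0): no bracket -> illegal
(3,5): no bracket -> illegal
(4,1): flips 1 -> legal
(4,2): flips 3 -> legal
(4,5): no bracket -> illegal
(5,0): no bracket -> illegal
(5,1): no bracket -> illegal
(5,2): no bracket -> illegal
(5,3): no bracket -> illegal
(5,4): flips 2 -> legal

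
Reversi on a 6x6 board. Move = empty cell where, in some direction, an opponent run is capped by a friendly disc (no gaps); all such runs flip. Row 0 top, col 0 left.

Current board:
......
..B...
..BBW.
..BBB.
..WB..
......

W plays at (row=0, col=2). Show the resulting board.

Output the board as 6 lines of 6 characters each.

Place W at (0,2); scan 8 dirs for brackets.
Dir NW: edge -> no flip
Dir N: edge -> no flip
Dir NE: edge -> no flip
Dir W: first cell '.' (not opp) -> no flip
Dir E: first cell '.' (not opp) -> no flip
Dir SW: first cell '.' (not opp) -> no flip
Dir S: opp run (1,2) (2,2) (3,2) capped by W -> flip
Dir SE: first cell '.' (not opp) -> no flip
All flips: (1,2) (2,2) (3,2)

Answer: ..W...
..W...
..WBW.
..WBB.
..WB..
......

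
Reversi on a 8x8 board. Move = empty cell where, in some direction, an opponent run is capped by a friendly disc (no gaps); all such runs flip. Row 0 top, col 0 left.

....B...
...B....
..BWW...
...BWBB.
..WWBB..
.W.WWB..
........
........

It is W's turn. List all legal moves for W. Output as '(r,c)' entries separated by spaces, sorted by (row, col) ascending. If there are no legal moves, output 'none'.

(0,2): flips 1 -> legal
(0,3): flips 1 -> legal
(0,5): no bracket -> illegal
(1,1): no bracket -> illegal
(1,2): no bracket -> illegal
(1,4): no bracket -> illegal
(1,5): no bracket -> illegal
(2,1): flips 1 -> legal
(2,5): no bracket -> illegal
(2,6): flips 2 -> legal
(2,7): flips 2 -> legal
(3,1): no bracket -> illegal
(3,2): flips 1 -> legal
(3,7): flips 2 -> legal
(4,6): flips 3 -> legal
(4,7): no bracket -> illegal
(5,6): flips 2 -> legal
(6,4): no bracket -> illegal
(6,5): no bracket -> illegal
(6,6): no bracket -> illegal

Answer: (0,2) (0,3) (2,1) (2,6) (2,7) (3,2) (3,7) (4,6) (5,6)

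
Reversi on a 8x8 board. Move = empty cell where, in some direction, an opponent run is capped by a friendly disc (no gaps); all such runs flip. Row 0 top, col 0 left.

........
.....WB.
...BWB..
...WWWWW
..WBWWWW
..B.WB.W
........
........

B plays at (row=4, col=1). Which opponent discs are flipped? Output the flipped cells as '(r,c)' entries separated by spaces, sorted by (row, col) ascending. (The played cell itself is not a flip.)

Answer: (4,2)

Derivation:
Dir NW: first cell '.' (not opp) -> no flip
Dir N: first cell '.' (not opp) -> no flip
Dir NE: first cell '.' (not opp) -> no flip
Dir W: first cell '.' (not opp) -> no flip
Dir E: opp run (4,2) capped by B -> flip
Dir SW: first cell '.' (not opp) -> no flip
Dir S: first cell '.' (not opp) -> no flip
Dir SE: first cell 'B' (not opp) -> no flip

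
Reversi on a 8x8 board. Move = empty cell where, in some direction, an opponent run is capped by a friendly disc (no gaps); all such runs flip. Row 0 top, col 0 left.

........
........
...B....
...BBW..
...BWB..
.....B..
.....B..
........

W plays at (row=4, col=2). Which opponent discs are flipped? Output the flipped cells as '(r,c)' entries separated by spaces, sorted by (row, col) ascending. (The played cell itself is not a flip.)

Answer: (4,3)

Derivation:
Dir NW: first cell '.' (not opp) -> no flip
Dir N: first cell '.' (not opp) -> no flip
Dir NE: opp run (3,3), next='.' -> no flip
Dir W: first cell '.' (not opp) -> no flip
Dir E: opp run (4,3) capped by W -> flip
Dir SW: first cell '.' (not opp) -> no flip
Dir S: first cell '.' (not opp) -> no flip
Dir SE: first cell '.' (not opp) -> no flip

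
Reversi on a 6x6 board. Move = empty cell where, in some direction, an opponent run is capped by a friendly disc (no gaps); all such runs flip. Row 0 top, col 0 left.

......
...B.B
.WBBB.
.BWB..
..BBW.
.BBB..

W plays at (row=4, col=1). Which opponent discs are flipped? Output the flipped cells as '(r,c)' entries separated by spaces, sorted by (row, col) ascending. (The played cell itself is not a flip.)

Dir NW: first cell '.' (not opp) -> no flip
Dir N: opp run (3,1) capped by W -> flip
Dir NE: first cell 'W' (not opp) -> no flip
Dir W: first cell '.' (not opp) -> no flip
Dir E: opp run (4,2) (4,3) capped by W -> flip
Dir SW: first cell '.' (not opp) -> no flip
Dir S: opp run (5,1), next=edge -> no flip
Dir SE: opp run (5,2), next=edge -> no flip

Answer: (3,1) (4,2) (4,3)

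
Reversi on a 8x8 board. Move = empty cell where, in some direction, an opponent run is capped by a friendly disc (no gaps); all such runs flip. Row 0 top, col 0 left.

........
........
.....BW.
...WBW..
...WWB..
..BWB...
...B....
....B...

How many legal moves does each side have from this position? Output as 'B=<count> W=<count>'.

Answer: B=5 W=10

Derivation:
-- B to move --
(1,5): no bracket -> illegal
(1,6): no bracket -> illegal
(1,7): no bracket -> illegal
(2,2): no bracket -> illegal
(2,3): flips 3 -> legal
(2,4): no bracket -> illegal
(2,7): flips 1 -> legal
(3,2): flips 2 -> legal
(3,6): flips 1 -> legal
(3,7): no bracket -> illegal
(4,2): flips 2 -> legal
(4,6): no bracket -> illegal
(5,5): no bracket -> illegal
(6,2): no bracket -> illegal
(6,4): no bracket -> illegal
B mobility = 5
-- W to move --
(1,4): no bracket -> illegal
(1,5): flips 1 -> legal
(1,6): flips 2 -> legal
(2,3): no bracket -> illegal
(2,4): flips 2 -> legal
(3,6): no bracket -> illegal
(4,1): no bracket -> illegal
(4,2): no bracket -> illegal
(4,6): flips 1 -> legal
(5,1): flips 1 -> legal
(5,5): flips 2 -> legal
(5,6): no bracket -> illegal
(6,1): flips 1 -> legal
(6,2): no bracket -> illegal
(6,4): flips 1 -> legal
(6,5): flips 1 -> legal
(7,2): no bracket -> illegal
(7,3): flips 1 -> legal
(7,5): no bracket -> illegal
W mobility = 10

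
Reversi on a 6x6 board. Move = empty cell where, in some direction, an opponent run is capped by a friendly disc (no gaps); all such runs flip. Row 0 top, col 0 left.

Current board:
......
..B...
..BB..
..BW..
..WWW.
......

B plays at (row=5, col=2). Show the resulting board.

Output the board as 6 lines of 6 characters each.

Answer: ......
..B...
..BB..
..BW..
..BWW.
..B...

Derivation:
Place B at (5,2); scan 8 dirs for brackets.
Dir NW: first cell '.' (not opp) -> no flip
Dir N: opp run (4,2) capped by B -> flip
Dir NE: opp run (4,3), next='.' -> no flip
Dir W: first cell '.' (not opp) -> no flip
Dir E: first cell '.' (not opp) -> no flip
Dir SW: edge -> no flip
Dir S: edge -> no flip
Dir SE: edge -> no flip
All flips: (4,2)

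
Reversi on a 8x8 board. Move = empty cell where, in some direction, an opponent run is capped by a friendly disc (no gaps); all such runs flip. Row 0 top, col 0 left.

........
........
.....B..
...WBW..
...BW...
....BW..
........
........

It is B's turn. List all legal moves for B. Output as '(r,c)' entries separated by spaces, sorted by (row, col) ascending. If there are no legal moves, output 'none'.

(2,2): no bracket -> illegal
(2,3): flips 1 -> legal
(2,4): no bracket -> illegal
(2,6): no bracket -> illegal
(3,2): flips 1 -> legal
(3,6): flips 1 -> legal
(4,2): no bracket -> illegal
(4,5): flips 2 -> legal
(4,6): no bracket -> illegal
(5,3): no bracket -> illegal
(5,6): flips 1 -> legal
(6,4): no bracket -> illegal
(6,5): no bracket -> illegal
(6,6): no bracket -> illegal

Answer: (2,3) (3,2) (3,6) (4,5) (5,6)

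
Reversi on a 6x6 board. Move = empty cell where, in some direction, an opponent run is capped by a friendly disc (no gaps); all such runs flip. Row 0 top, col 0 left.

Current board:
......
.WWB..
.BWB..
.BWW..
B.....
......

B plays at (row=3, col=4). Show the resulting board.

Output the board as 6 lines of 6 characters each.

Answer: ......
.WWB..
.BWB..
.BBBB.
B.....
......

Derivation:
Place B at (3,4); scan 8 dirs for brackets.
Dir NW: first cell 'B' (not opp) -> no flip
Dir N: first cell '.' (not opp) -> no flip
Dir NE: first cell '.' (not opp) -> no flip
Dir W: opp run (3,3) (3,2) capped by B -> flip
Dir E: first cell '.' (not opp) -> no flip
Dir SW: first cell '.' (not opp) -> no flip
Dir S: first cell '.' (not opp) -> no flip
Dir SE: first cell '.' (not opp) -> no flip
All flips: (3,2) (3,3)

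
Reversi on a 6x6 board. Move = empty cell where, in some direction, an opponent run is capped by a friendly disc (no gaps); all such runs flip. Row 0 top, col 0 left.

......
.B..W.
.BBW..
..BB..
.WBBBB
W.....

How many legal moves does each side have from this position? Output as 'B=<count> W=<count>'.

-- B to move --
(0,3): no bracket -> illegal
(0,4): no bracket -> illegal
(0,5): flips 2 -> legal
(1,2): no bracket -> illegal
(1,3): flips 1 -> legal
(1,5): no bracket -> illegal
(2,4): flips 1 -> legal
(2,5): no bracket -> illegal
(3,0): no bracket -> illegal
(3,1): no bracket -> illegal
(3,4): no bracket -> illegal
(4,0): flips 1 -> legal
(5,1): no bracket -> illegal
(5,2): no bracket -> illegal
B mobility = 4
-- W to move --
(0,0): no bracket -> illegal
(0,1): no bracket -> illegal
(0,2): no bracket -> illegal
(1,0): no bracket -> illegal
(1,2): no bracket -> illegal
(1,3): no bracket -> illegal
(2,0): flips 2 -> legal
(2,4): no bracket -> illegal
(3,0): no bracket -> illegal
(3,1): no bracket -> illegal
(3,4): no bracket -> illegal
(3,5): no bracket -> illegal
(5,1): no bracket -> illegal
(5,2): no bracket -> illegal
(5,3): flips 2 -> legal
(5,4): no bracket -> illegal
(5,5): no bracket -> illegal
W mobility = 2

Answer: B=4 W=2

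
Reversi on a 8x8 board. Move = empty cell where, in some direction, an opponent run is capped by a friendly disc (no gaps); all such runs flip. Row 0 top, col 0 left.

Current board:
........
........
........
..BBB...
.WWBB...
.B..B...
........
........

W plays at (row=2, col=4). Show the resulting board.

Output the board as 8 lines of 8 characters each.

Place W at (2,4); scan 8 dirs for brackets.
Dir NW: first cell '.' (not opp) -> no flip
Dir N: first cell '.' (not opp) -> no flip
Dir NE: first cell '.' (not opp) -> no flip
Dir W: first cell '.' (not opp) -> no flip
Dir E: first cell '.' (not opp) -> no flip
Dir SW: opp run (3,3) capped by W -> flip
Dir S: opp run (3,4) (4,4) (5,4), next='.' -> no flip
Dir SE: first cell '.' (not opp) -> no flip
All flips: (3,3)

Answer: ........
........
....W...
..BWB...
.WWBB...
.B..B...
........
........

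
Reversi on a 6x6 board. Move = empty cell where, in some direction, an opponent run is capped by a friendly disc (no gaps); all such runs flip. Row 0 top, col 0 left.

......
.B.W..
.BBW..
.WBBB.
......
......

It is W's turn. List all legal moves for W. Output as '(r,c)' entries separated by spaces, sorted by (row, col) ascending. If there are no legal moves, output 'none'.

Answer: (0,1) (2,0) (3,5) (4,1) (4,3) (4,5)

Derivation:
(0,0): no bracket -> illegal
(0,1): flips 2 -> legal
(0,2): no bracket -> illegal
(1,0): no bracket -> illegal
(1,2): no bracket -> illegal
(2,0): flips 2 -> legal
(2,4): no bracket -> illegal
(2,5): no bracket -> illegal
(3,0): no bracket -> illegal
(3,5): flips 3 -> legal
(4,1): flips 1 -> legal
(4,2): no bracket -> illegal
(4,3): flips 1 -> legal
(4,4): no bracket -> illegal
(4,5): flips 1 -> legal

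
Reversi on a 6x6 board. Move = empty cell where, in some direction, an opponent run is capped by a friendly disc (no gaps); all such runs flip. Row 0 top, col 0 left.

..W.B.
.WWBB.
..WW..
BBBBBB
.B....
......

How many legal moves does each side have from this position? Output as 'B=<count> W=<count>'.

Answer: B=3 W=10

Derivation:
-- B to move --
(0,0): flips 2 -> legal
(0,1): flips 2 -> legal
(0,3): no bracket -> illegal
(1,0): flips 2 -> legal
(2,0): no bracket -> illegal
(2,1): no bracket -> illegal
(2,4): no bracket -> illegal
B mobility = 3
-- W to move --
(0,3): flips 1 -> legal
(0,5): flips 1 -> legal
(1,5): flips 2 -> legal
(2,0): no bracket -> illegal
(2,1): no bracket -> illegal
(2,4): flips 1 -> legal
(2,5): no bracket -> illegal
(4,0): flips 1 -> legal
(4,2): flips 1 -> legal
(4,3): flips 1 -> legal
(4,4): flips 1 -> legal
(4,5): flips 1 -> legal
(5,0): flips 2 -> legal
(5,1): no bracket -> illegal
(5,2): no bracket -> illegal
W mobility = 10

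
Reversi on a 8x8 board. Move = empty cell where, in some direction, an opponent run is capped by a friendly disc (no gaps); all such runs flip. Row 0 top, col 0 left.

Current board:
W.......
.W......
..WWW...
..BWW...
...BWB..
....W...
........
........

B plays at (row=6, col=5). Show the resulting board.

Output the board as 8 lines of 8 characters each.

Answer: W.......
.W......
..WWW...
..BWW...
...BWB..
....B...
.....B..
........

Derivation:
Place B at (6,5); scan 8 dirs for brackets.
Dir NW: opp run (5,4) capped by B -> flip
Dir N: first cell '.' (not opp) -> no flip
Dir NE: first cell '.' (not opp) -> no flip
Dir W: first cell '.' (not opp) -> no flip
Dir E: first cell '.' (not opp) -> no flip
Dir SW: first cell '.' (not opp) -> no flip
Dir S: first cell '.' (not opp) -> no flip
Dir SE: first cell '.' (not opp) -> no flip
All flips: (5,4)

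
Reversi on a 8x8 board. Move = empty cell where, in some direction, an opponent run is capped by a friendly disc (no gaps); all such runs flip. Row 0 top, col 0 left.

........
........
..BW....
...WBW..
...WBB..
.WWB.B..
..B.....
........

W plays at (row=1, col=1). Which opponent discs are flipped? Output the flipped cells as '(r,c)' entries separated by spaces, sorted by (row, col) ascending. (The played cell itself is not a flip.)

Dir NW: first cell '.' (not opp) -> no flip
Dir N: first cell '.' (not opp) -> no flip
Dir NE: first cell '.' (not opp) -> no flip
Dir W: first cell '.' (not opp) -> no flip
Dir E: first cell '.' (not opp) -> no flip
Dir SW: first cell '.' (not opp) -> no flip
Dir S: first cell '.' (not opp) -> no flip
Dir SE: opp run (2,2) capped by W -> flip

Answer: (2,2)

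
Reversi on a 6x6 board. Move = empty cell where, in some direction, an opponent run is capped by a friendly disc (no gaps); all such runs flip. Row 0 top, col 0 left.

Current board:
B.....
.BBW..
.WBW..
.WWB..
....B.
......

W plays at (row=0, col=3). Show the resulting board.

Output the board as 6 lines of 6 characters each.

Place W at (0,3); scan 8 dirs for brackets.
Dir NW: edge -> no flip
Dir N: edge -> no flip
Dir NE: edge -> no flip
Dir W: first cell '.' (not opp) -> no flip
Dir E: first cell '.' (not opp) -> no flip
Dir SW: opp run (1,2) capped by W -> flip
Dir S: first cell 'W' (not opp) -> no flip
Dir SE: first cell '.' (not opp) -> no flip
All flips: (1,2)

Answer: B..W..
.BWW..
.WBW..
.WWB..
....B.
......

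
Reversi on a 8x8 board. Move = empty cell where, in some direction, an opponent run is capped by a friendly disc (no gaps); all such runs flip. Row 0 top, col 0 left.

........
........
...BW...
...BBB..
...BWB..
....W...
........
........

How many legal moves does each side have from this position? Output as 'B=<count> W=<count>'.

-- B to move --
(1,3): flips 1 -> legal
(1,4): flips 1 -> legal
(1,5): flips 1 -> legal
(2,5): flips 1 -> legal
(5,3): flips 1 -> legal
(5,5): flips 1 -> legal
(6,3): flips 1 -> legal
(6,4): flips 2 -> legal
(6,5): flips 1 -> legal
B mobility = 9
-- W to move --
(1,2): no bracket -> illegal
(1,3): no bracket -> illegal
(1,4): no bracket -> illegal
(2,2): flips 2 -> legal
(2,5): no bracket -> illegal
(2,6): flips 1 -> legal
(3,2): flips 1 -> legal
(3,6): flips 1 -> legal
(4,2): flips 2 -> legal
(4,6): flips 2 -> legal
(5,2): no bracket -> illegal
(5,3): no bracket -> illegal
(5,5): no bracket -> illegal
(5,6): no bracket -> illegal
W mobility = 6

Answer: B=9 W=6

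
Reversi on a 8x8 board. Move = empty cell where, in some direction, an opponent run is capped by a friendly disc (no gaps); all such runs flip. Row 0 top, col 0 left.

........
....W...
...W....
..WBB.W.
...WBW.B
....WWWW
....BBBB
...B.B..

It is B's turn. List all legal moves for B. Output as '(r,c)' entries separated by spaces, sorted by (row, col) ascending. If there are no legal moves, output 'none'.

Answer: (1,2) (1,3) (2,1) (2,5) (3,1) (3,5) (4,2) (4,6) (5,2) (5,3)

Derivation:
(0,3): no bracket -> illegal
(0,4): no bracket -> illegal
(0,5): no bracket -> illegal
(1,2): flips 1 -> legal
(1,3): flips 1 -> legal
(1,5): no bracket -> illegal
(2,1): flips 3 -> legal
(2,2): no bracket -> illegal
(2,4): no bracket -> illegal
(2,5): flips 1 -> legal
(2,6): no bracket -> illegal
(2,7): no bracket -> illegal
(3,1): flips 1 -> legal
(3,5): flips 2 -> legal
(3,7): no bracket -> illegal
(4,1): no bracket -> illegal
(4,2): flips 1 -> legal
(4,6): flips 3 -> legal
(5,2): flips 1 -> legal
(5,3): flips 1 -> legal
(6,3): no bracket -> illegal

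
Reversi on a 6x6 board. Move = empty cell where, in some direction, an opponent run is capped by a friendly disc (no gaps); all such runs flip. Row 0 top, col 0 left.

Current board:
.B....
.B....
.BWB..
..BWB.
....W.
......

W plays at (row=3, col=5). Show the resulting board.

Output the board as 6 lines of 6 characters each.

Answer: .B....
.B....
.BWB..
..BWWW
....W.
......

Derivation:
Place W at (3,5); scan 8 dirs for brackets.
Dir NW: first cell '.' (not opp) -> no flip
Dir N: first cell '.' (not opp) -> no flip
Dir NE: edge -> no flip
Dir W: opp run (3,4) capped by W -> flip
Dir E: edge -> no flip
Dir SW: first cell 'W' (not opp) -> no flip
Dir S: first cell '.' (not opp) -> no flip
Dir SE: edge -> no flip
All flips: (3,4)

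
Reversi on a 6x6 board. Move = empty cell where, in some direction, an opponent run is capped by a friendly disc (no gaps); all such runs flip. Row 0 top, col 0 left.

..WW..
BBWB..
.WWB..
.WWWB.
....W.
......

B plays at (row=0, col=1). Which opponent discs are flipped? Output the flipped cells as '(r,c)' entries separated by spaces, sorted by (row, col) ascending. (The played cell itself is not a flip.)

Answer: (1,2)

Derivation:
Dir NW: edge -> no flip
Dir N: edge -> no flip
Dir NE: edge -> no flip
Dir W: first cell '.' (not opp) -> no flip
Dir E: opp run (0,2) (0,3), next='.' -> no flip
Dir SW: first cell 'B' (not opp) -> no flip
Dir S: first cell 'B' (not opp) -> no flip
Dir SE: opp run (1,2) capped by B -> flip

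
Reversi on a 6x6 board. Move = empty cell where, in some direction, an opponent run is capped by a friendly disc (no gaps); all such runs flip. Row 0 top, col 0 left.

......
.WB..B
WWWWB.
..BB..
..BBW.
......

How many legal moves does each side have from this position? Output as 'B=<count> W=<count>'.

-- B to move --
(0,0): flips 2 -> legal
(0,1): no bracket -> illegal
(0,2): no bracket -> illegal
(1,0): flips 2 -> legal
(1,3): flips 1 -> legal
(1,4): flips 1 -> legal
(3,0): flips 1 -> legal
(3,1): no bracket -> illegal
(3,4): flips 1 -> legal
(3,5): no bracket -> illegal
(4,5): flips 1 -> legal
(5,3): no bracket -> illegal
(5,4): no bracket -> illegal
(5,5): flips 1 -> legal
B mobility = 8
-- W to move --
(0,1): flips 1 -> legal
(0,2): flips 1 -> legal
(0,3): flips 1 -> legal
(0,4): no bracket -> illegal
(0,5): no bracket -> illegal
(1,3): flips 1 -> legal
(1,4): no bracket -> illegal
(2,5): flips 1 -> legal
(3,1): no bracket -> illegal
(3,4): no bracket -> illegal
(3,5): no bracket -> illegal
(4,1): flips 3 -> legal
(5,1): no bracket -> illegal
(5,2): flips 2 -> legal
(5,3): flips 2 -> legal
(5,4): flips 2 -> legal
W mobility = 9

Answer: B=8 W=9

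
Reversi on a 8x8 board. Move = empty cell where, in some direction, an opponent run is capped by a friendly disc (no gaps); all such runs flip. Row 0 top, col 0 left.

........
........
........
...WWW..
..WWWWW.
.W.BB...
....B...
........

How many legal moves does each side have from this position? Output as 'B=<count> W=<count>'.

Answer: B=6 W=5

Derivation:
-- B to move --
(2,2): no bracket -> illegal
(2,3): flips 2 -> legal
(2,4): flips 2 -> legal
(2,5): no bracket -> illegal
(2,6): flips 2 -> legal
(3,1): flips 1 -> legal
(3,2): flips 1 -> legal
(3,6): flips 1 -> legal
(3,7): no bracket -> illegal
(4,0): no bracket -> illegal
(4,1): no bracket -> illegal
(4,7): no bracket -> illegal
(5,0): no bracket -> illegal
(5,2): no bracket -> illegal
(5,5): no bracket -> illegal
(5,6): no bracket -> illegal
(5,7): no bracket -> illegal
(6,0): no bracket -> illegal
(6,1): no bracket -> illegal
(6,2): no bracket -> illegal
B mobility = 6
-- W to move --
(5,2): no bracket -> illegal
(5,5): no bracket -> illegal
(6,2): flips 1 -> legal
(6,3): flips 2 -> legal
(6,5): flips 1 -> legal
(7,3): no bracket -> illegal
(7,4): flips 2 -> legal
(7,5): flips 2 -> legal
W mobility = 5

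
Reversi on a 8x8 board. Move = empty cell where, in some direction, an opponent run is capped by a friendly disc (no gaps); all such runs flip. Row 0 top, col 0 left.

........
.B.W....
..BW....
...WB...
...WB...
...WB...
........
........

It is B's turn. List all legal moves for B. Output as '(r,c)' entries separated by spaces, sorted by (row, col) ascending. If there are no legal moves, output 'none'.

Answer: (0,4) (1,2) (2,4) (3,2) (4,2) (5,2) (6,2)

Derivation:
(0,2): no bracket -> illegal
(0,3): no bracket -> illegal
(0,4): flips 1 -> legal
(1,2): flips 1 -> legal
(1,4): no bracket -> illegal
(2,4): flips 1 -> legal
(3,2): flips 2 -> legal
(4,2): flips 1 -> legal
(5,2): flips 2 -> legal
(6,2): flips 1 -> legal
(6,3): no bracket -> illegal
(6,4): no bracket -> illegal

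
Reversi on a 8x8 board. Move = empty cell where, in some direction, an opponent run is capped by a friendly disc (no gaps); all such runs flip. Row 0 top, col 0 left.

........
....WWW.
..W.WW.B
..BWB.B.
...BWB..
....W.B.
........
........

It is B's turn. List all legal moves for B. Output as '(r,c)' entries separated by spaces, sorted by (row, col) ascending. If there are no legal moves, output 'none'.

(0,3): flips 2 -> legal
(0,4): flips 2 -> legal
(0,5): flips 1 -> legal
(0,6): no bracket -> illegal
(0,7): flips 2 -> legal
(1,1): no bracket -> illegal
(1,2): flips 1 -> legal
(1,3): no bracket -> illegal
(1,7): no bracket -> illegal
(2,1): no bracket -> illegal
(2,3): flips 1 -> legal
(2,6): no bracket -> illegal
(3,1): no bracket -> illegal
(3,5): no bracket -> illegal
(4,2): no bracket -> illegal
(5,3): no bracket -> illegal
(5,5): no bracket -> illegal
(6,3): flips 1 -> legal
(6,4): flips 2 -> legal
(6,5): flips 1 -> legal

Answer: (0,3) (0,4) (0,5) (0,7) (1,2) (2,3) (6,3) (6,4) (6,5)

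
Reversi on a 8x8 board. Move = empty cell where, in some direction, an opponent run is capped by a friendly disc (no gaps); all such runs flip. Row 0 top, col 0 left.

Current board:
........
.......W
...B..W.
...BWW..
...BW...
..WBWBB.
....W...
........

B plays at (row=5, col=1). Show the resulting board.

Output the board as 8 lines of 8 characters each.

Answer: ........
.......W
...B..W.
...BWW..
...BW...
.BBBWBB.
....W...
........

Derivation:
Place B at (5,1); scan 8 dirs for brackets.
Dir NW: first cell '.' (not opp) -> no flip
Dir N: first cell '.' (not opp) -> no flip
Dir NE: first cell '.' (not opp) -> no flip
Dir W: first cell '.' (not opp) -> no flip
Dir E: opp run (5,2) capped by B -> flip
Dir SW: first cell '.' (not opp) -> no flip
Dir S: first cell '.' (not opp) -> no flip
Dir SE: first cell '.' (not opp) -> no flip
All flips: (5,2)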